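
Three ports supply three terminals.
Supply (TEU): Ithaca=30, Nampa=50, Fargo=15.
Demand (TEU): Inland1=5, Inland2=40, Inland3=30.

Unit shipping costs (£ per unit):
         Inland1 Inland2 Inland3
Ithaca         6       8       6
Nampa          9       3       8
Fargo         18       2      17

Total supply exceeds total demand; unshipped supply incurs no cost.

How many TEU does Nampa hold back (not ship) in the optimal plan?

Minimum-cost shipments:
  Ithaca->Inland1: 5 × £6 = £30
  Ithaca->Inland3: 25 × £6 = £150
  Nampa->Inland2: 25 × £3 = £75
  Nampa->Inland3: 5 × £8 = £40
  Fargo->Inland2: 15 × £2 = £30
Total cost = £325.
Nampa ships 30 of its 50, leaving 20.

20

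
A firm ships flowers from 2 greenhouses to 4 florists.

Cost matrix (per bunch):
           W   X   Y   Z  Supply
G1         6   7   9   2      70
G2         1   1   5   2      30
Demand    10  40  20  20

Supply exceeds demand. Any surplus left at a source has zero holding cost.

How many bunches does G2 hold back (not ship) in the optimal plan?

An optimal plan:
  G1 to W: 10 × 6 = 60
  G1 to X: 10 × 7 = 70
  G1 to Y: 20 × 9 = 180
  G1 to Z: 20 × 2 = 40
  G2 to X: 30 × 1 = 30
Total cost = 380.
G2 ships 30 of its 30, leaving 0.

0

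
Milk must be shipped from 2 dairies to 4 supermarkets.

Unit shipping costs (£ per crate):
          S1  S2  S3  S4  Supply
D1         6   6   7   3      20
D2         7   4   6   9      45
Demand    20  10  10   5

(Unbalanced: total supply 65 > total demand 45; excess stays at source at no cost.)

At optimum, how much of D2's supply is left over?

20

An optimal plan:
  D1–S1: 15 × £6 = £90
  D1–S4: 5 × £3 = £15
  D2–S1: 5 × £7 = £35
  D2–S2: 10 × £4 = £40
  D2–S3: 10 × £6 = £60
Total cost = £240.
D2 ships 25 of its 45, leaving 20.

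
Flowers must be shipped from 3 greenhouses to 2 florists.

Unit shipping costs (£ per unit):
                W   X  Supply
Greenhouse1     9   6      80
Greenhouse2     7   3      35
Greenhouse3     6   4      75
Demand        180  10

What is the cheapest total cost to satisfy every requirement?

1375

An optimal shipping plan:
  Greenhouse1->W: 80 bunches
  Greenhouse2->W: 25 bunches
  Greenhouse2->X: 10 bunches
  Greenhouse3->W: 75 bunches
Total cost = £1375.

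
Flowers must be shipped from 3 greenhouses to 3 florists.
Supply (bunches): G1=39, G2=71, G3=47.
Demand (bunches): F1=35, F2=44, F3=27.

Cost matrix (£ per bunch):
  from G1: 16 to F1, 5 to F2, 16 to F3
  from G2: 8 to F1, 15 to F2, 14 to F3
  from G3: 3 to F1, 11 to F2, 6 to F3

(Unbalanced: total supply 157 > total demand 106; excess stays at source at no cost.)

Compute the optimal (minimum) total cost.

612

One minimum-cost allocation:
  G1->F2: 39 × £5 = £195
  G2->F1: 15 × £8 = £120
  G2->F2: 5 × £15 = £75
  G3->F1: 20 × £3 = £60
  G3->F3: 27 × £6 = £162
Total = 195 + 120 + 75 + 60 + 162 = £612.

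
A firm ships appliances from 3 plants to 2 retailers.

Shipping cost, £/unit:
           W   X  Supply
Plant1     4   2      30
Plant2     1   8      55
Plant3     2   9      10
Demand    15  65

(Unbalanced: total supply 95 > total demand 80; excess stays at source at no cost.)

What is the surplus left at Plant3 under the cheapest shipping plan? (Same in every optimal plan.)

10

Minimum-cost shipments:
  Plant1->X: 30 × £2 = £60
  Plant2->W: 15 × £1 = £15
  Plant2->X: 35 × £8 = £280
Total cost = £355.
Plant3 ships 0 of its 10, leaving 10.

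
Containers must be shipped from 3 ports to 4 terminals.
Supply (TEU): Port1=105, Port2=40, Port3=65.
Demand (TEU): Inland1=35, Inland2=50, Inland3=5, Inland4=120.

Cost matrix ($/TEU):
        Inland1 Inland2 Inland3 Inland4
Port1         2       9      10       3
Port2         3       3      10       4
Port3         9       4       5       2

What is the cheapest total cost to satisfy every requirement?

565

A cheapest plan:
  Port1–Inland1: 35 × $2 = $70
  Port1–Inland4: 70 × $3 = $210
  Port2–Inland2: 40 × $3 = $120
  Port3–Inland2: 10 × $4 = $40
  Port3–Inland3: 5 × $5 = $25
  Port3–Inland4: 50 × $2 = $100
Total = 70 + 210 + 120 + 40 + 25 + 100 = $565.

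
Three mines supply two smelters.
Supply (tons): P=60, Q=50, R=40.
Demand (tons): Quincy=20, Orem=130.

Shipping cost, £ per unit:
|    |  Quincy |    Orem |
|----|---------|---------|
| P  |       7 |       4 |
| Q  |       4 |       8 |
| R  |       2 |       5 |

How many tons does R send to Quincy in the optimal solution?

Solving gives:
  P→Orem: 60 × £4 = £240
  Q→Quincy: 20 × £4 = £80
  Q→Orem: 30 × £8 = £240
  R→Orem: 40 × £5 = £200
Total cost = £760.
The route R→Quincy is not used.

0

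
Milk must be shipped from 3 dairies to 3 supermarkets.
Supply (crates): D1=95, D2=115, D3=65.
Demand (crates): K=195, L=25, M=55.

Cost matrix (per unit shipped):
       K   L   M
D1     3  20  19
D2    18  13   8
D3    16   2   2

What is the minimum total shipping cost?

One minimum-cost allocation:
  D1 to K: 95 × 3 = 285
  D2 to K: 100 × 18 = 1800
  D2 to M: 15 × 8 = 120
  D3 to L: 25 × 2 = 50
  D3 to M: 40 × 2 = 80
Total = 285 + 1800 + 120 + 50 + 80 = 2335.
(Supply check: D1 ships 95; D2 ships 115; D3 ships 65.)

2335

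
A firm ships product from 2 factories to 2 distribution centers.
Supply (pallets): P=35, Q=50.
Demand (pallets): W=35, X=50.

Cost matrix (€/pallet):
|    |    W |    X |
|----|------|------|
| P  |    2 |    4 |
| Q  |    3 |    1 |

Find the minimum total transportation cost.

One minimum-cost allocation:
  P to W: 35 × €2 = €70
  Q to X: 50 × €1 = €50
Total = 70 + 50 = €120.

120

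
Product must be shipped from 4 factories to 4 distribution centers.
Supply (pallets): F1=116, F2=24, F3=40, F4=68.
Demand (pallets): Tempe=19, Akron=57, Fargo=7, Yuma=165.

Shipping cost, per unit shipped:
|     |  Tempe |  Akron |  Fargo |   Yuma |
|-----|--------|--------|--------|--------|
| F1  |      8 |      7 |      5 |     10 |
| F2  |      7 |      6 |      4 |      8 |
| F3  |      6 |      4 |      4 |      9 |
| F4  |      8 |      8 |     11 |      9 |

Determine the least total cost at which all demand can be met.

An optimal shipping plan:
  F1->Tempe: 19 × 8 = 152
  F1->Akron: 17 × 7 = 119
  F1->Fargo: 7 × 5 = 35
  F1->Yuma: 73 × 10 = 730
  F2->Yuma: 24 × 8 = 192
  F3->Akron: 40 × 4 = 160
  F4->Yuma: 68 × 9 = 612
Total = 152 + 119 + 35 + 730 + 192 + 160 + 612 = 2000.
(Supply check: F1 ships 116; F2 ships 24; F3 ships 40; F4 ships 68.)

2000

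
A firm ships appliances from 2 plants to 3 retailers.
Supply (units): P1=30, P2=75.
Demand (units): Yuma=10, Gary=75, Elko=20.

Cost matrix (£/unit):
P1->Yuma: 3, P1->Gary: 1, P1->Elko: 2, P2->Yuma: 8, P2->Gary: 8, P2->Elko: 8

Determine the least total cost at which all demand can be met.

Optimal allocation:
  P1→Gary: 30 × £1 = £30
  P2→Yuma: 10 × £8 = £80
  P2→Gary: 45 × £8 = £360
  P2→Elko: 20 × £8 = £160
Total = 30 + 80 + 360 + 160 = £630.

630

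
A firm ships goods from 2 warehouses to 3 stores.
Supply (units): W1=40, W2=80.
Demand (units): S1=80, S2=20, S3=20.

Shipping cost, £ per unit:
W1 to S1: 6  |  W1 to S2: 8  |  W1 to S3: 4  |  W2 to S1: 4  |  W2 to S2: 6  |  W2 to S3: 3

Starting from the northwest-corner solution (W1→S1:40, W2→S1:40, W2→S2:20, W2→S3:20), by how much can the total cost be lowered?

20

Current plan cost = 40·6 + 40·4 + 20·6 + 20·3 = £580.
Optimal plan:
  W1–S2: 20 × £8 = £160
  W1–S3: 20 × £4 = £80
  W2–S1: 80 × £4 = £320
Optimal cost = £560.
Saving = 580 − 560 = £20.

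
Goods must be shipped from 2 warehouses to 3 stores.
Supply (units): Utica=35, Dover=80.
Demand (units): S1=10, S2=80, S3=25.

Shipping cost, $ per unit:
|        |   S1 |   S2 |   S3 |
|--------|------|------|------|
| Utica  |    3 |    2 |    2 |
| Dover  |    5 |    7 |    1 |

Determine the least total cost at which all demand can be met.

A cheapest plan:
  Utica→S2: 35 × $2 = $70
  Dover→S1: 10 × $5 = $50
  Dover→S2: 45 × $7 = $315
  Dover→S3: 25 × $1 = $25
Total = 70 + 50 + 315 + 25 = $460.

460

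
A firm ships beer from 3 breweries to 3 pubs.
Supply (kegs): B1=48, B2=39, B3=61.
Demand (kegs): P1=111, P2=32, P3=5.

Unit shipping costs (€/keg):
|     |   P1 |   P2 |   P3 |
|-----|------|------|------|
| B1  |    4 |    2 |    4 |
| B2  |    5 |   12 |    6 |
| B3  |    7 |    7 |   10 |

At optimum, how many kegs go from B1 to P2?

Optimal shipments:
  B1 to P1: 11 × €4 = €44
  B1 to P2: 32 × €2 = €64
  B1 to P3: 5 × €4 = €20
  B2 to P1: 39 × €5 = €195
  B3 to P1: 61 × €7 = €427
Total cost = €750.
So B1→P2 carries 32 kegs.

32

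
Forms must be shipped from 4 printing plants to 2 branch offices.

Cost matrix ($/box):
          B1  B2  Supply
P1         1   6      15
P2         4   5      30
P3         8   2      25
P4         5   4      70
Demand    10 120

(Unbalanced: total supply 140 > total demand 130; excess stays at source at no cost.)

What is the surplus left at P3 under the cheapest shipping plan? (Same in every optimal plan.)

Minimum-cost shipments:
  P1→B1: 10 × $1 = $10
  P2→B2: 25 × $5 = $125
  P3→B2: 25 × $2 = $50
  P4→B2: 70 × $4 = $280
Total cost = $465.
P3 ships 25 of its 25, leaving 0.

0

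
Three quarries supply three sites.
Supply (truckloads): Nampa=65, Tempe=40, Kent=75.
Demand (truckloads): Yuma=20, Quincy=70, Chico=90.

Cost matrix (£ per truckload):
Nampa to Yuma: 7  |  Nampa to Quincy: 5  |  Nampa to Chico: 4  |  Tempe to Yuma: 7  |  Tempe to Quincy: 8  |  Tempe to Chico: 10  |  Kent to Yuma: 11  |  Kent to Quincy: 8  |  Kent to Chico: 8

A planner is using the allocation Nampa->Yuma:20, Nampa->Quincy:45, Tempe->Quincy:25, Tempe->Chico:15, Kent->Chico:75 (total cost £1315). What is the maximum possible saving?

Current plan cost = 20·7 + 45·5 + 25·8 + 15·10 + 75·8 = £1315.
Optimal plan:
  Nampa→Chico: 65 truckloads
  Tempe→Yuma: 20 truckloads
  Tempe→Quincy: 20 truckloads
  Kent→Quincy: 50 truckloads
  Kent→Chico: 25 truckloads
Optimal cost = £1160.
Saving = 1315 − 1160 = £155.

155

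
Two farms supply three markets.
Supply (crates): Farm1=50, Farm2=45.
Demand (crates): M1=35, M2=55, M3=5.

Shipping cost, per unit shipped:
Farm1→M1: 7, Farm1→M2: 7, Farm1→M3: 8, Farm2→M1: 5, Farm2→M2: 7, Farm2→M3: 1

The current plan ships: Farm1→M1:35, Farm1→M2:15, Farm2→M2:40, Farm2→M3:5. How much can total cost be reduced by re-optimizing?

Current plan cost = 35·7 + 15·7 + 40·7 + 5·1 = 635.
Optimal plan:
  Farm1 to M2: 50 × 7 = 350
  Farm2 to M1: 35 × 5 = 175
  Farm2 to M2: 5 × 7 = 35
  Farm2 to M3: 5 × 1 = 5
Optimal cost = 565.
Saving = 635 − 565 = 70.

70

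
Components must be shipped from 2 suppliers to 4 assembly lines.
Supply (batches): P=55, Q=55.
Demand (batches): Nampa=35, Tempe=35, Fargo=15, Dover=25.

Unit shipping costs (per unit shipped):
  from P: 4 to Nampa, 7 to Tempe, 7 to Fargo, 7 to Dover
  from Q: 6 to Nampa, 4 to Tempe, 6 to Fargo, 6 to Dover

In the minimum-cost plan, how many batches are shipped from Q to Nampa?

Solving gives:
  P->Nampa: 35 batches
  P->Fargo: 15 batches
  P->Dover: 5 batches
  Q->Tempe: 35 batches
  Q->Dover: 20 batches
Total cost = 540.
The route Q→Nampa is not used.

0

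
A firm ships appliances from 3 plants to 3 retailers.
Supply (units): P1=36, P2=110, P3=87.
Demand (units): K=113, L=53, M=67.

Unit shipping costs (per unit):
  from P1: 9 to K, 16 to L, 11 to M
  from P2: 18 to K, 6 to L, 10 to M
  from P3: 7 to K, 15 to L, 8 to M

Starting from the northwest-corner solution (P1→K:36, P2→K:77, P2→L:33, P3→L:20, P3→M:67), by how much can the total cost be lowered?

913

Current plan cost = 36·9 + 77·18 + 33·6 + 20·15 + 67·8 = 2744.
Optimal plan:
  P1→K: 36 × 9 = 324
  P2→L: 53 × 6 = 318
  P2→M: 57 × 10 = 570
  P3→K: 77 × 7 = 539
  P3→M: 10 × 8 = 80
Optimal cost = 1831.
Saving = 2744 − 1831 = 913.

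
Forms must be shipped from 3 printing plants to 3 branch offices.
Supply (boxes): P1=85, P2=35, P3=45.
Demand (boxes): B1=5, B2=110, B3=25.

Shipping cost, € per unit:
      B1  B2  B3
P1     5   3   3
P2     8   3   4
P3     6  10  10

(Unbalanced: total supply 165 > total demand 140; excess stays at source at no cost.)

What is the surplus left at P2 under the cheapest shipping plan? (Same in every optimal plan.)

Minimum-cost shipments:
  P1→B2: 75 × €3 = €225
  P1→B3: 10 × €3 = €30
  P2→B2: 35 × €3 = €105
  P3→B1: 5 × €6 = €30
  P3→B3: 15 × €10 = €150
Total cost = €540.
P2 ships 35 of its 35, leaving 0.

0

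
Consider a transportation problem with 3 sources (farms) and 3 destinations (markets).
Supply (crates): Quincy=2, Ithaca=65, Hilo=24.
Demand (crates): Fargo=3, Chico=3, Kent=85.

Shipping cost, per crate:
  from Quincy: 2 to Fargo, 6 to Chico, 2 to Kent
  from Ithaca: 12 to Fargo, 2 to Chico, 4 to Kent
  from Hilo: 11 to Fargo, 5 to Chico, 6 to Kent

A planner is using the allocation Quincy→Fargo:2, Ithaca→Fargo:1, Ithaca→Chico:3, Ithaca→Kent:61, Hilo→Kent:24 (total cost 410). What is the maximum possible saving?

3

Current plan cost = 2·2 + 1·12 + 3·2 + 61·4 + 24·6 = 410.
Optimal plan:
  Quincy→Fargo: 2 × 2 = 4
  Ithaca→Chico: 3 × 2 = 6
  Ithaca→Kent: 62 × 4 = 248
  Hilo→Fargo: 1 × 11 = 11
  Hilo→Kent: 23 × 6 = 138
Optimal cost = 407.
Saving = 410 − 407 = 3.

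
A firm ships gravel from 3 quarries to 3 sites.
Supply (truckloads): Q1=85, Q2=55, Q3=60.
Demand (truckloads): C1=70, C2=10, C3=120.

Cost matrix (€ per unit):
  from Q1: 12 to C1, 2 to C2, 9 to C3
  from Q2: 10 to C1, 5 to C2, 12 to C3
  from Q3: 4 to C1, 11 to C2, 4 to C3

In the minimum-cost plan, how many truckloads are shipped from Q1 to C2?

10

Optimal shipments:
  Q1–C2: 10 × €2 = €20
  Q1–C3: 75 × €9 = €675
  Q2–C1: 55 × €10 = €550
  Q3–C1: 15 × €4 = €60
  Q3–C3: 45 × €4 = €180
Total cost = €1485.
So Q1→C2 carries 10 truckloads.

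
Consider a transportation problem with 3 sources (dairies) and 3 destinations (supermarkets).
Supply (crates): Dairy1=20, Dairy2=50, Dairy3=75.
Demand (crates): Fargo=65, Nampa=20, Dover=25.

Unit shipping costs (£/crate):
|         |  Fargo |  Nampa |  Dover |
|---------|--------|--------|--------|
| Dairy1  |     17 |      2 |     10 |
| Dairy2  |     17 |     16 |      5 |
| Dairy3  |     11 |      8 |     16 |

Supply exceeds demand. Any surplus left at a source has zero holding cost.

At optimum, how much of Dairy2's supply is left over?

25

Minimum-cost shipments:
  Dairy1→Nampa: 20 crates
  Dairy2→Dover: 25 crates
  Dairy3→Fargo: 65 crates
Total cost = £880.
Dairy2 ships 25 of its 50, leaving 25.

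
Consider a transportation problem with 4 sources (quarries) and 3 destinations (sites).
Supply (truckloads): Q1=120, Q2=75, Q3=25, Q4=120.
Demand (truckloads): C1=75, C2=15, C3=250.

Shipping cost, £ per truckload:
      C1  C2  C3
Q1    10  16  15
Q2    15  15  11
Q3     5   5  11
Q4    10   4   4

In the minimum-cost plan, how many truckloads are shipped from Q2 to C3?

75

Optimal shipments:
  Q1->C1: 65 truckloads
  Q1->C3: 55 truckloads
  Q2->C3: 75 truckloads
  Q3->C1: 10 truckloads
  Q3->C2: 15 truckloads
  Q4->C3: 120 truckloads
Total cost = £2905.
So Q2→C3 carries 75 truckloads.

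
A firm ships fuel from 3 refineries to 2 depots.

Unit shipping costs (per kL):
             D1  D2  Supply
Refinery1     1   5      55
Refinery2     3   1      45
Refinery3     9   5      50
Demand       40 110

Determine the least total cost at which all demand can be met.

Optimal allocation:
  Refinery1–D1: 40 kL
  Refinery1–D2: 15 kL
  Refinery2–D2: 45 kL
  Refinery3–D2: 50 kL
Total cost = 410.

410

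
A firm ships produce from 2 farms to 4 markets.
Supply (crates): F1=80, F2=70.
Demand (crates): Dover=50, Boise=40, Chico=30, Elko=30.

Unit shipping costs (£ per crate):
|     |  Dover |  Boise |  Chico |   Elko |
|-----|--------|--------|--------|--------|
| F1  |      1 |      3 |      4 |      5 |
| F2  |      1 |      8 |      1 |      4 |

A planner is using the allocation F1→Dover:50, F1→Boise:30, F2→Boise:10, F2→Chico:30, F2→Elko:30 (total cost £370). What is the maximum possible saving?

50

Current plan cost = 50·1 + 30·3 + 10·8 + 30·1 + 30·4 = £370.
Optimal plan:
  F1–Dover: 40 × £1 = £40
  F1–Boise: 40 × £3 = £120
  F2–Dover: 10 × £1 = £10
  F2–Chico: 30 × £1 = £30
  F2–Elko: 30 × £4 = £120
Optimal cost = £320.
Saving = 370 − 320 = £50.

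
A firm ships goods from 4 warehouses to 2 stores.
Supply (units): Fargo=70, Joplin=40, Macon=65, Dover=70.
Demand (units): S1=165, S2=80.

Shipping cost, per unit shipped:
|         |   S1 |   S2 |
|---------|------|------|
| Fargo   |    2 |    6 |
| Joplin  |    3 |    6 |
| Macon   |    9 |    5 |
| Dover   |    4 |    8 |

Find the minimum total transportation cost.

910

One minimum-cost allocation:
  Fargo->S1: 70 × 2 = 140
  Joplin->S1: 25 × 3 = 75
  Joplin->S2: 15 × 6 = 90
  Macon->S2: 65 × 5 = 325
  Dover->S1: 70 × 4 = 280
Total = 140 + 75 + 90 + 325 + 280 = 910.
(Supply check: Fargo ships 70; Joplin ships 40; Macon ships 65; Dover ships 70.)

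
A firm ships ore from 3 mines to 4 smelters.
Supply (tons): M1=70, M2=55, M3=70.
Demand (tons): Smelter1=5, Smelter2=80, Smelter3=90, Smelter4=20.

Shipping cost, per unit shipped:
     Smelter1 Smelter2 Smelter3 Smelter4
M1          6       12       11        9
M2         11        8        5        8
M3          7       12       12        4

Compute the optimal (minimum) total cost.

Optimal allocation:
  M1–Smelter1: 5 × 6 = 30
  M1–Smelter2: 30 × 12 = 360
  M1–Smelter3: 35 × 11 = 385
  M2–Smelter3: 55 × 5 = 275
  M3–Smelter2: 50 × 12 = 600
  M3–Smelter4: 20 × 4 = 80
Total = 30 + 360 + 385 + 275 + 600 + 80 = 1730.
(Supply check: M1 ships 70; M2 ships 55; M3 ships 70.)

1730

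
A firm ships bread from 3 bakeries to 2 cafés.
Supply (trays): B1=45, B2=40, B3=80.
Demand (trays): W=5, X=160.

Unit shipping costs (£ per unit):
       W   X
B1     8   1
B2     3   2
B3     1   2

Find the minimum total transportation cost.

280

One minimum-cost allocation:
  B1–X: 45 × £1 = £45
  B2–X: 40 × £2 = £80
  B3–W: 5 × £1 = £5
  B3–X: 75 × £2 = £150
Total = 45 + 80 + 5 + 150 = £280.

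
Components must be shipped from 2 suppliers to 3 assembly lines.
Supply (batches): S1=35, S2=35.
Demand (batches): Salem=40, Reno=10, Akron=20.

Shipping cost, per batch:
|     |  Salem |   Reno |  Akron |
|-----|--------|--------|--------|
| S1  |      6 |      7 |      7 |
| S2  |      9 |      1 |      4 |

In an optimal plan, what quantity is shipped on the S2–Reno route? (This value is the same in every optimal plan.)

10

Optimal shipments:
  S1->Salem: 35 × 6 = 210
  S2->Salem: 5 × 9 = 45
  S2->Reno: 10 × 1 = 10
  S2->Akron: 20 × 4 = 80
Total cost = 345.
So S2→Reno carries 10 batches.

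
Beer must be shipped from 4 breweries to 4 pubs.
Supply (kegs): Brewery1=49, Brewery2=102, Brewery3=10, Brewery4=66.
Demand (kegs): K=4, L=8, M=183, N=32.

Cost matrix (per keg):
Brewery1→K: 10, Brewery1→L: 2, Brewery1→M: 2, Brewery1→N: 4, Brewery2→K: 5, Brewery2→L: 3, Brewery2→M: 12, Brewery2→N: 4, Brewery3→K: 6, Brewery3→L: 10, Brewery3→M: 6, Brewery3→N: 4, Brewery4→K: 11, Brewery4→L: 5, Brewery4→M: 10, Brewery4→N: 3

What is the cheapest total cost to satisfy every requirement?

1686

A cheapest plan:
  Brewery1–M: 49 × 2 = 98
  Brewery2–K: 4 × 5 = 20
  Brewery2–L: 8 × 3 = 24
  Brewery2–M: 58 × 12 = 696
  Brewery2–N: 32 × 4 = 128
  Brewery3–M: 10 × 6 = 60
  Brewery4–M: 66 × 10 = 660
Total = 98 + 20 + 24 + 696 + 128 + 60 + 660 = 1686.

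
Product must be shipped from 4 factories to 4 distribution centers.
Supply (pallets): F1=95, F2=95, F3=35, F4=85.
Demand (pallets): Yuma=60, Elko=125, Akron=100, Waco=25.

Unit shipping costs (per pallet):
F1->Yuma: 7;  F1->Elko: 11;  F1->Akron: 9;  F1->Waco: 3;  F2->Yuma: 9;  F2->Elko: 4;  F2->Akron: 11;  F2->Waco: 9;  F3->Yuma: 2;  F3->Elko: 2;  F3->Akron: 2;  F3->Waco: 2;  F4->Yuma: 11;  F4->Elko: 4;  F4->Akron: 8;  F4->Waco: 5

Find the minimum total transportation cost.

1595

One minimum-cost allocation:
  F1->Yuma: 60 × 7 = 420
  F1->Akron: 10 × 9 = 90
  F1->Waco: 25 × 3 = 75
  F2->Elko: 95 × 4 = 380
  F3->Akron: 35 × 2 = 70
  F4->Elko: 30 × 4 = 120
  F4->Akron: 55 × 8 = 440
Total = 420 + 90 + 75 + 380 + 70 + 120 + 440 = 1595.
(Supply check: F1 ships 95; F2 ships 95; F3 ships 35; F4 ships 85.)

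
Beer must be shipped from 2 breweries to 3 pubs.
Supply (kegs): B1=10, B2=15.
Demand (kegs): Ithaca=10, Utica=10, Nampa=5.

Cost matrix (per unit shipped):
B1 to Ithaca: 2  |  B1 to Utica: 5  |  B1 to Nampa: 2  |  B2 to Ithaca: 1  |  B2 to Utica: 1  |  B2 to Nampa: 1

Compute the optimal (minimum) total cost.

A cheapest plan:
  B1 to Ithaca: 10 × 2 = 20
  B2 to Utica: 10 × 1 = 10
  B2 to Nampa: 5 × 1 = 5
Total = 20 + 10 + 5 = 35.

35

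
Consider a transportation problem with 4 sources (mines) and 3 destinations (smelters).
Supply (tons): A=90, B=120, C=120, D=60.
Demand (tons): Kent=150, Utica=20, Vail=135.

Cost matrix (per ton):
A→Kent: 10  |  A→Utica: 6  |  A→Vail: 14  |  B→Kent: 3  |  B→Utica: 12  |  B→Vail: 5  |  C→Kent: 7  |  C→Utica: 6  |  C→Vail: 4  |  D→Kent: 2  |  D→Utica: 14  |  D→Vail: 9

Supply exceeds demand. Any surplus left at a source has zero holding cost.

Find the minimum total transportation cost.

One minimum-cost allocation:
  A to Utica: 20 × 6 = 120
  B to Kent: 90 × 3 = 270
  B to Vail: 15 × 5 = 75
  C to Vail: 120 × 4 = 480
  D to Kent: 60 × 2 = 120
Total = 120 + 270 + 75 + 480 + 120 = 1065.

1065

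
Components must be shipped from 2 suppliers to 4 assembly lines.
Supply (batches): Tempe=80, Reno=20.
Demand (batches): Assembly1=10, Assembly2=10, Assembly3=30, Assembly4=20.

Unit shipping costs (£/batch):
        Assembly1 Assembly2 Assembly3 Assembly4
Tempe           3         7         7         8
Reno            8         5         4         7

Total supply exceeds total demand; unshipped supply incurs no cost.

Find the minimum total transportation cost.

One minimum-cost allocation:
  Tempe→Assembly1: 10 × £3 = £30
  Tempe→Assembly2: 10 × £7 = £70
  Tempe→Assembly3: 10 × £7 = £70
  Tempe→Assembly4: 20 × £8 = £160
  Reno→Assembly3: 20 × £4 = £80
Total = 30 + 70 + 70 + 160 + 80 = £410.
(Supply check: Tempe ships 50; Reno ships 20.)

410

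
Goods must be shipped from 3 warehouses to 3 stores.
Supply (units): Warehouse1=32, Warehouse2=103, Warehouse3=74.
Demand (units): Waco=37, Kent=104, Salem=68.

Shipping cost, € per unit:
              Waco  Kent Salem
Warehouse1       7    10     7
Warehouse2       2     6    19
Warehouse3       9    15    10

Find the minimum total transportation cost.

1548

An optimal shipping plan:
  Warehouse1->Kent: 1 × €10 = €10
  Warehouse1->Salem: 31 × €7 = €217
  Warehouse2->Kent: 103 × €6 = €618
  Warehouse3->Waco: 37 × €9 = €333
  Warehouse3->Salem: 37 × €10 = €370
Total = 10 + 217 + 618 + 333 + 370 = €1548.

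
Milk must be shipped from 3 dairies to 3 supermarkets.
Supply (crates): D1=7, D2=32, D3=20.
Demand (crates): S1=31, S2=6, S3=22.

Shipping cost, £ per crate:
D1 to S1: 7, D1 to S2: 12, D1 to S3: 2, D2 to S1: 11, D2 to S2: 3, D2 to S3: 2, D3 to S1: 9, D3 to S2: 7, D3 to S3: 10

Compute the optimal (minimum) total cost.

335

Optimal allocation:
  D1→S1: 7 × £7 = £49
  D2→S1: 4 × £11 = £44
  D2→S2: 6 × £3 = £18
  D2→S3: 22 × £2 = £44
  D3→S1: 20 × £9 = £180
Total = 49 + 44 + 18 + 44 + 180 = £335.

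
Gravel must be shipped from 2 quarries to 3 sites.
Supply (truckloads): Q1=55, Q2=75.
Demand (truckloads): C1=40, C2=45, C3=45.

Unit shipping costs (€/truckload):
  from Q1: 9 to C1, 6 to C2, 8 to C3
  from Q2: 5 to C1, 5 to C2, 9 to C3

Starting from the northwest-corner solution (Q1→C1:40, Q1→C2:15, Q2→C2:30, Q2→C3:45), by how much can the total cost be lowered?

Current plan cost = 40·9 + 15·6 + 30·5 + 45·9 = €1005.
Optimal plan:
  Q1->C2: 10 × €6 = €60
  Q1->C3: 45 × €8 = €360
  Q2->C1: 40 × €5 = €200
  Q2->C2: 35 × €5 = €175
Optimal cost = €795.
Saving = 1005 − 795 = €210.

210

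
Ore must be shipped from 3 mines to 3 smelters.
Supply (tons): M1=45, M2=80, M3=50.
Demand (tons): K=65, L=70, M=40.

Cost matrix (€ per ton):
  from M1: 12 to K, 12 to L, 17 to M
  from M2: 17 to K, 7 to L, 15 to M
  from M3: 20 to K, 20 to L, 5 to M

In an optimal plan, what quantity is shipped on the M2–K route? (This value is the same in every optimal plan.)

10

The minimum-cost plan:
  M1 to K: 45 × €12 = €540
  M2 to K: 10 × €17 = €170
  M2 to L: 70 × €7 = €490
  M3 to K: 10 × €20 = €200
  M3 to M: 40 × €5 = €200
Total cost = €1600.
So M2→K carries 10 tons.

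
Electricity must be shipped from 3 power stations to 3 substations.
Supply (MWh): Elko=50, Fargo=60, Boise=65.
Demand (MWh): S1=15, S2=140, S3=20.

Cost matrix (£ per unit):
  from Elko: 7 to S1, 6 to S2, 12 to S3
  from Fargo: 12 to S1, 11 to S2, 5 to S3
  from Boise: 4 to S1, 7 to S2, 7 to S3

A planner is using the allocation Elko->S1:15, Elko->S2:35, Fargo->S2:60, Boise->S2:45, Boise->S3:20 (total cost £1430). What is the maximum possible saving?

Current plan cost = 15·7 + 35·6 + 60·11 + 45·7 + 20·7 = £1430.
Optimal plan:
  Elko→S2: 50 × £6 = £300
  Fargo→S2: 40 × £11 = £440
  Fargo→S3: 20 × £5 = £100
  Boise→S1: 15 × £4 = £60
  Boise→S2: 50 × £7 = £350
Optimal cost = £1250.
Saving = 1430 − 1250 = £180.

180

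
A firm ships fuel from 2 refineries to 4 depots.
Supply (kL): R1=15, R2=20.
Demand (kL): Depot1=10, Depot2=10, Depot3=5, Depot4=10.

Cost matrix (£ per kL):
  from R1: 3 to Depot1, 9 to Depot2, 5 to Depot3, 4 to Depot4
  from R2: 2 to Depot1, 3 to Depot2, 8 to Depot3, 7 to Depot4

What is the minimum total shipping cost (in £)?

One minimum-cost allocation:
  R1 to Depot3: 5 kL
  R1 to Depot4: 10 kL
  R2 to Depot1: 10 kL
  R2 to Depot2: 10 kL
Total cost = £115.

115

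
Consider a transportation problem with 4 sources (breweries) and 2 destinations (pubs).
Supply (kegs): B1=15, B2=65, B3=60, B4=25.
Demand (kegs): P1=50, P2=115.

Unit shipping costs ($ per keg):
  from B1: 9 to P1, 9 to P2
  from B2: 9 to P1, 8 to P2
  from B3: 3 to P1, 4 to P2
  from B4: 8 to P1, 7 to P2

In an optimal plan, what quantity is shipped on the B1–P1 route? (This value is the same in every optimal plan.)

0

Optimal shipments:
  B1–P2: 15 × $9 = $135
  B2–P2: 65 × $8 = $520
  B3–P1: 50 × $3 = $150
  B3–P2: 10 × $4 = $40
  B4–P2: 25 × $7 = $175
Total cost = $1020.
The route B1→P1 is not used.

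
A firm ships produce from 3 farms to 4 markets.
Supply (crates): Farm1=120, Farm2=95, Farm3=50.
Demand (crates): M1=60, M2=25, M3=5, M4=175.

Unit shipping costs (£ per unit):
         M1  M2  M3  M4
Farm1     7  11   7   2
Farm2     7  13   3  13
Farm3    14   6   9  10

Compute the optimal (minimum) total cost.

1465

Optimal allocation:
  Farm1 to M4: 120 crates
  Farm2 to M1: 60 crates
  Farm2 to M3: 5 crates
  Farm2 to M4: 30 crates
  Farm3 to M2: 25 crates
  Farm3 to M4: 25 crates
Total cost = £1465.
(Supply check: Farm1 ships 120; Farm2 ships 95; Farm3 ships 50.)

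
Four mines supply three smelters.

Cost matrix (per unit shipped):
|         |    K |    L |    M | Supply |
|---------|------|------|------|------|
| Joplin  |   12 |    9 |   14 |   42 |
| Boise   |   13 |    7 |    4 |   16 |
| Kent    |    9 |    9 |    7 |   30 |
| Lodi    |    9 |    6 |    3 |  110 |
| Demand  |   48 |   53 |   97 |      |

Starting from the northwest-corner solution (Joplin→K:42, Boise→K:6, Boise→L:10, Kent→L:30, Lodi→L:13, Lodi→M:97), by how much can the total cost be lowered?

Current plan cost = 42·12 + 6·13 + 10·7 + 30·9 + 13·6 + 97·3 = 1291.
Optimal plan:
  Joplin->L: 42 × 9 = 378
  Boise->L: 11 × 7 = 77
  Boise->M: 5 × 4 = 20
  Kent->K: 30 × 9 = 270
  Lodi->K: 18 × 9 = 162
  Lodi->M: 92 × 3 = 276
Optimal cost = 1183.
Saving = 1291 − 1183 = 108.

108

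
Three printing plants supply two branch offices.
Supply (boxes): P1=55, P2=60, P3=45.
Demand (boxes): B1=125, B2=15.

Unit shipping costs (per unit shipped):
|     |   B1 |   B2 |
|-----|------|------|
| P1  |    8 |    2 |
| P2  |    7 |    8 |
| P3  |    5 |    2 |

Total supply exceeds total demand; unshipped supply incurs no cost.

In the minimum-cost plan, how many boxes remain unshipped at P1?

An optimal plan:
  P1 to B1: 20 × 8 = 160
  P1 to B2: 15 × 2 = 30
  P2 to B1: 60 × 7 = 420
  P3 to B1: 45 × 5 = 225
Total cost = 835.
P1 ships 35 of its 55, leaving 20.

20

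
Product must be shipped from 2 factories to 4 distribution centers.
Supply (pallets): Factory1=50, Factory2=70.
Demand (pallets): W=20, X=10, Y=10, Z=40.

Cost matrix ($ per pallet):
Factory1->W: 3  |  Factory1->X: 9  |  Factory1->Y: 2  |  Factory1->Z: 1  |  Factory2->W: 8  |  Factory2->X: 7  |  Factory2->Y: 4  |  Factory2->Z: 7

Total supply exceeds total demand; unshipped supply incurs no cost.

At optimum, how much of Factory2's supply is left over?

40

An optimal plan:
  Factory1–W: 10 × $3 = $30
  Factory1–Z: 40 × $1 = $40
  Factory2–W: 10 × $8 = $80
  Factory2–X: 10 × $7 = $70
  Factory2–Y: 10 × $4 = $40
Total cost = $260.
Factory2 ships 30 of its 70, leaving 40.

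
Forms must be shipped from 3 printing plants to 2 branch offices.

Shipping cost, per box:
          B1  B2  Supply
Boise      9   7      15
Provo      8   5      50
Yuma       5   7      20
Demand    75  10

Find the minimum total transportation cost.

An optimal shipping plan:
  Boise to B1: 15 × 9 = 135
  Provo to B1: 40 × 8 = 320
  Provo to B2: 10 × 5 = 50
  Yuma to B1: 20 × 5 = 100
Total = 135 + 320 + 50 + 100 = 605.

605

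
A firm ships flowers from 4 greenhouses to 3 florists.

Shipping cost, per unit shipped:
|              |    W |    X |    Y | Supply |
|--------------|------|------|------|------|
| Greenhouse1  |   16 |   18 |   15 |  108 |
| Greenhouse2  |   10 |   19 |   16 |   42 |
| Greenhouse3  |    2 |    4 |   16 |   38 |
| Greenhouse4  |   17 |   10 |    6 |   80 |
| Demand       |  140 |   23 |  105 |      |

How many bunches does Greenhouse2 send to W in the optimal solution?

42

Solving gives:
  Greenhouse1->W: 60 × 16 = 960
  Greenhouse1->X: 23 × 18 = 414
  Greenhouse1->Y: 25 × 15 = 375
  Greenhouse2->W: 42 × 10 = 420
  Greenhouse3->W: 38 × 2 = 76
  Greenhouse4->Y: 80 × 6 = 480
Total cost = 2725.
So Greenhouse2→W carries 42 bunches.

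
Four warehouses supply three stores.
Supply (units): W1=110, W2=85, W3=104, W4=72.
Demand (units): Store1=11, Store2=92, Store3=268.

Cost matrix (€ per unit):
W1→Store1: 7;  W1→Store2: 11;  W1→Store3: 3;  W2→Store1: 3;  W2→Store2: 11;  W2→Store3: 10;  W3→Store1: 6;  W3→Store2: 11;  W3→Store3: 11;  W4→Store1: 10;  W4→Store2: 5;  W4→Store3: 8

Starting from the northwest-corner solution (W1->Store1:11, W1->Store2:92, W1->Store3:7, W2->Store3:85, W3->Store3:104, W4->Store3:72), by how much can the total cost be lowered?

Current plan cost = 11·7 + 92·11 + 7·3 + 85·10 + 104·11 + 72·8 = €3680.
Optimal plan:
  W1 to Store3: 110 × €3 = €330
  W2 to Store1: 11 × €3 = €33
  W2 to Store3: 74 × €10 = €740
  W3 to Store2: 20 × €11 = €220
  W3 to Store3: 84 × €11 = €924
  W4 to Store2: 72 × €5 = €360
Optimal cost = €2607.
Saving = 3680 − 2607 = €1073.

1073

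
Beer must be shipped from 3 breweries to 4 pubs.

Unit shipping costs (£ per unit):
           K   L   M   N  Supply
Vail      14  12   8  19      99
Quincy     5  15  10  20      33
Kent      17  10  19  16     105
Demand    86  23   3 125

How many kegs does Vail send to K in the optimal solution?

53

Optimal shipments:
  Vail–K: 53 × £14 = £742
  Vail–L: 23 × £12 = £276
  Vail–M: 3 × £8 = £24
  Vail–N: 20 × £19 = £380
  Quincy–K: 33 × £5 = £165
  Kent–N: 105 × £16 = £1680
Total cost = £3267.
So Vail→K carries 53 kegs.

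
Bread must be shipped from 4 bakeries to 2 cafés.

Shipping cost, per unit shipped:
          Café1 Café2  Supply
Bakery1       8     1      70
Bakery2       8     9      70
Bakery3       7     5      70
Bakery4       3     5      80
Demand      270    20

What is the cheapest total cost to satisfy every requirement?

One minimum-cost allocation:
  Bakery1→Café1: 50 trays
  Bakery1→Café2: 20 trays
  Bakery2→Café1: 70 trays
  Bakery3→Café1: 70 trays
  Bakery4→Café1: 80 trays
Total cost = 1710.

1710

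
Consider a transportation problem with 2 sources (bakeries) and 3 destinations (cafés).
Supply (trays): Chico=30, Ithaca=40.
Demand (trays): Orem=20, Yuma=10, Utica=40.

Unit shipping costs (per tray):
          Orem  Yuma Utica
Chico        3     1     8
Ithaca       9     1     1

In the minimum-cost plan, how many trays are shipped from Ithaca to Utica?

Optimal shipments:
  Chico to Orem: 20 trays
  Chico to Yuma: 10 trays
  Ithaca to Utica: 40 trays
Total cost = 110.
So Ithaca→Utica carries 40 trays.

40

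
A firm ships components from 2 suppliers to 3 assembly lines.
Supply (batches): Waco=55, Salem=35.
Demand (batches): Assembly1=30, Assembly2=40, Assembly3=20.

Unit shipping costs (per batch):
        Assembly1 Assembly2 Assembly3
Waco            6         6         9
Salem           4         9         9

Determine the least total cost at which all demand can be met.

One minimum-cost allocation:
  Waco–Assembly2: 40 × 6 = 240
  Waco–Assembly3: 15 × 9 = 135
  Salem–Assembly1: 30 × 4 = 120
  Salem–Assembly3: 5 × 9 = 45
Total = 240 + 135 + 120 + 45 = 540.

540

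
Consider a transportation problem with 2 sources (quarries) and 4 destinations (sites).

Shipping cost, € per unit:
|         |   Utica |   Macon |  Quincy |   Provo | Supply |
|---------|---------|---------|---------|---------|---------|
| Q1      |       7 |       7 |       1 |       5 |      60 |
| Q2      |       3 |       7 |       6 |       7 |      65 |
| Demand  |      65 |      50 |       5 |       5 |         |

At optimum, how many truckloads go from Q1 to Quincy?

Solving gives:
  Q1→Macon: 50 × €7 = €350
  Q1→Quincy: 5 × €1 = €5
  Q1→Provo: 5 × €5 = €25
  Q2→Utica: 65 × €3 = €195
Total cost = €575.
So Q1→Quincy carries 5 truckloads.

5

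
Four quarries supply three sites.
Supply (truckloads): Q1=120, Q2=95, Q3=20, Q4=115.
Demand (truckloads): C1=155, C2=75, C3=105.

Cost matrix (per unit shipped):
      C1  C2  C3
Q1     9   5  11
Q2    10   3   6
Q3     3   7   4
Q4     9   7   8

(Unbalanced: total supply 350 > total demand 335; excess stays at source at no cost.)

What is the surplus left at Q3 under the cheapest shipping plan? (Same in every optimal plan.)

Minimum-cost shipments:
  Q1->C1: 120 truckloads
  Q2->C2: 75 truckloads
  Q2->C3: 20 truckloads
  Q3->C1: 20 truckloads
  Q4->C1: 15 truckloads
  Q4->C3: 85 truckloads
Total cost = 2300.
Q3 ships 20 of its 20, leaving 0.

0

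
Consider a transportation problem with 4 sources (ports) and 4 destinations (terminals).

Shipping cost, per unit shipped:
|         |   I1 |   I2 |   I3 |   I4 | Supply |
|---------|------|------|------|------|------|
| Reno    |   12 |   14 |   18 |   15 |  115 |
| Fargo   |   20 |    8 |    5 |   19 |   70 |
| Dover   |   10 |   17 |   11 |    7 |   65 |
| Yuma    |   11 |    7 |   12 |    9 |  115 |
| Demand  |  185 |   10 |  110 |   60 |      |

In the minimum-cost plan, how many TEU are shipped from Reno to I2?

The minimum-cost plan:
  Reno–I1: 115 × 12 = 1380
  Fargo–I3: 70 × 5 = 350
  Dover–I3: 5 × 11 = 55
  Dover–I4: 60 × 7 = 420
  Yuma–I1: 70 × 11 = 770
  Yuma–I2: 10 × 7 = 70
  Yuma–I3: 35 × 12 = 420
Total cost = 3465.
The route Reno→I2 is not used.

0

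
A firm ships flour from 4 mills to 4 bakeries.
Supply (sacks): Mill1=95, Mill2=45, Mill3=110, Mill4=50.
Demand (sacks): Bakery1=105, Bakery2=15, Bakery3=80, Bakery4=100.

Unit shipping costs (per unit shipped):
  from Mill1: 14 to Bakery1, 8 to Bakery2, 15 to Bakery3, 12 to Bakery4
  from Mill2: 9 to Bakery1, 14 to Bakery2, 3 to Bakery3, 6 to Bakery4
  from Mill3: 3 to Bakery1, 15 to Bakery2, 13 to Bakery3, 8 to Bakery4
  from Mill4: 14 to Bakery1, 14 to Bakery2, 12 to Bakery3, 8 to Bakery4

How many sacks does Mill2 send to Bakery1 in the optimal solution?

0

Solving gives:
  Mill1->Bakery2: 15 sacks
  Mill1->Bakery3: 35 sacks
  Mill1->Bakery4: 45 sacks
  Mill2->Bakery3: 45 sacks
  Mill3->Bakery1: 105 sacks
  Mill3->Bakery4: 5 sacks
  Mill4->Bakery4: 50 sacks
Total cost = 2075.
The route Mill2→Bakery1 is not used.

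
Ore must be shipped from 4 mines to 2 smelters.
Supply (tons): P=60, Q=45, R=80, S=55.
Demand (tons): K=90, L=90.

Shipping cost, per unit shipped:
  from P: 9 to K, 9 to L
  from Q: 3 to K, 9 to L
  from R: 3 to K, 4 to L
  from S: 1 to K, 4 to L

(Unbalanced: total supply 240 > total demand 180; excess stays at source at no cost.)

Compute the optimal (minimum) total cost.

An optimal shipping plan:
  Q to K: 45 × 3 = 135
  R to L: 80 × 4 = 320
  S to K: 45 × 1 = 45
  S to L: 10 × 4 = 40
Total = 135 + 320 + 45 + 40 = 540.
(Supply check: P ships 0; Q ships 45; R ships 80; S ships 55.)

540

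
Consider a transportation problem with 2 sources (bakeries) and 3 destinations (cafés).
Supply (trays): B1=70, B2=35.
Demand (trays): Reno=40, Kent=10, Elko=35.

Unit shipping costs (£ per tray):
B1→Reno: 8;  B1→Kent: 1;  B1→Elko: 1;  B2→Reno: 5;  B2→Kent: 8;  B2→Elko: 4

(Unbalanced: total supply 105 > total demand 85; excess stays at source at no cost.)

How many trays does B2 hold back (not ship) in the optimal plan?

Minimum-cost shipments:
  B1→Reno: 5 trays
  B1→Kent: 10 trays
  B1→Elko: 35 trays
  B2→Reno: 35 trays
Total cost = £260.
B2 ships 35 of its 35, leaving 0.

0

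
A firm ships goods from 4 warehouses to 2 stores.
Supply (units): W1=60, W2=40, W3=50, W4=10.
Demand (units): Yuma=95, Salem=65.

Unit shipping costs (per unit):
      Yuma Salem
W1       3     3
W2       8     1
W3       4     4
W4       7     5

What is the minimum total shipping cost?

470

Optimal allocation:
  W1→Yuma: 60 × 3 = 180
  W2→Salem: 40 × 1 = 40
  W3→Yuma: 35 × 4 = 140
  W3→Salem: 15 × 4 = 60
  W4→Salem: 10 × 5 = 50
Total = 180 + 40 + 140 + 60 + 50 = 470.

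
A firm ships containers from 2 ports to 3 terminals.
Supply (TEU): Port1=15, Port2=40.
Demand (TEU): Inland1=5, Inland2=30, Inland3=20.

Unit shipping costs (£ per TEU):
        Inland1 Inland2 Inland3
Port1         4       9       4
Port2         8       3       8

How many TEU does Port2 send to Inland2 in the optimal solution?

The minimum-cost plan:
  Port1 to Inland3: 15 × £4 = £60
  Port2 to Inland1: 5 × £8 = £40
  Port2 to Inland2: 30 × £3 = £90
  Port2 to Inland3: 5 × £8 = £40
Total cost = £230.
So Port2→Inland2 carries 30 TEU.

30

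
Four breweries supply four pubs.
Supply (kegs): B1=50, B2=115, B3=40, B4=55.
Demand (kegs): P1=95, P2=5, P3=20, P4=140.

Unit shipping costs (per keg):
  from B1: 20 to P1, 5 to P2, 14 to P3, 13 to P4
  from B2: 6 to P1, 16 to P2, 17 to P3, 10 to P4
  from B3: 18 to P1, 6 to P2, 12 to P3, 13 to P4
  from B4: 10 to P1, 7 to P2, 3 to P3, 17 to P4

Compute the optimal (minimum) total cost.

2450

One minimum-cost allocation:
  B1 to P2: 5 kegs
  B1 to P4: 45 kegs
  B2 to P1: 60 kegs
  B2 to P4: 55 kegs
  B3 to P4: 40 kegs
  B4 to P1: 35 kegs
  B4 to P3: 20 kegs
Total cost = 2450.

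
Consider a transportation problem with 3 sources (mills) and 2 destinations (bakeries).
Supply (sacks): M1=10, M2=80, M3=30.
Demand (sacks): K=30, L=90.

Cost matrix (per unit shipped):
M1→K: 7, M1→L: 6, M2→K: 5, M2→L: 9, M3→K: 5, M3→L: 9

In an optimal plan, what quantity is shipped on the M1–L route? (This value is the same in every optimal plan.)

Solving gives:
  M1 to L: 10 × 6 = 60
  M2 to K: 30 × 5 = 150
  M2 to L: 50 × 9 = 450
  M3 to L: 30 × 9 = 270
Total cost = 930.
So M1→L carries 10 sacks.

10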